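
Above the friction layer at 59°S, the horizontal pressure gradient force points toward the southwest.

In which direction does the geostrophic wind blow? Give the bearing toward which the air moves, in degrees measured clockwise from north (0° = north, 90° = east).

135°

The pressure-gradient force points toward the southwest (bearing 225°).
Geostrophic balance: in the Southern Hemisphere the Coriolis force deflects motion to the left, so the geostrophic wind blows 90° to the left of the pressure-gradient force (low pressure on the right).
Rotating 225° by 90° counterclockwise gives 135° — the wind blows toward the southeast.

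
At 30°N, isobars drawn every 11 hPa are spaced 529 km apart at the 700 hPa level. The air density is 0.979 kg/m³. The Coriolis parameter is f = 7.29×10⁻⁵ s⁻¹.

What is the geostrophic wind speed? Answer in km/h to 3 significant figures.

105 km/h

Pressure gradient: |∂P/∂n| = 1100 Pa / 529000 m = 2.08×10⁻³ Pa/m
Geostrophic balance (pressure-gradient force = Coriolis force):
V_g = (1/(fρ)) |∂P/∂n| = 2.08×10⁻³ / (7.29×10⁻⁵ × 0.979) = 29.1 m/s
Converting: 29.1 m/s × 3.6 = 105 km/h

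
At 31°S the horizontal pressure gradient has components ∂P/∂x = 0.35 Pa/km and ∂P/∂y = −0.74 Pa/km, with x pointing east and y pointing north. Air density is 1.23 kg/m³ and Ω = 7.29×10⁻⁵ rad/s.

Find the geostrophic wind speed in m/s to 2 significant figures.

8.9 m/s

Coriolis parameter at 31°S:
f = 2Ω sin φ = 2 × 7.29×10⁻⁵ × sin 31° = 7.51×10⁻⁵ s⁻¹
In the Southern Hemisphere f is negative: f = −7.51×10⁻⁵ s⁻¹.
Component geostrophic relations (x east, y north):
u_g = −(1/(fρ)) ∂P/∂y,  v_g = (1/(fρ)) ∂P/∂x
u_g = −(−0.74×10⁻³)/(−7.51×10⁻⁵ × 1.23) = −8.01 m/s;  v_g = (0.35×10⁻³)/(−7.51×10⁻⁵ × 1.23) = −3.79 m/s
|V_g| = √(u_g² + v_g²) = 8.86 m/s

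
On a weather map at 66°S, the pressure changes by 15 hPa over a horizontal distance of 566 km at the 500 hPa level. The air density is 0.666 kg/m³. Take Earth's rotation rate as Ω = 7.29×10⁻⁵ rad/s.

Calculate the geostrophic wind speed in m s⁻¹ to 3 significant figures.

Coriolis parameter at 66°S:
f = 2Ω sin φ = 2 × 7.29×10⁻⁵ × sin 66° = 1.33×10⁻⁴ s⁻¹
Pressure gradient: |∂P/∂n| = 1500 Pa / 566000 m = 2.65×10⁻³ Pa/m
Geostrophic balance (pressure-gradient force = Coriolis force):
V_g = (1/(fρ)) |∂P/∂n| = 2.65×10⁻³ / (1.33×10⁻⁴ × 0.666) = 29.9 m/s

29.9 m s⁻¹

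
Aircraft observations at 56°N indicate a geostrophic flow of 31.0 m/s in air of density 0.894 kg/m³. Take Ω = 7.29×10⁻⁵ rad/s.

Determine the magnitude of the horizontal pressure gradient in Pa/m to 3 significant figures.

3.35×10⁻³ Pa/m

Coriolis parameter at 56°N:
f = 2Ω sin φ = 2 × 7.29×10⁻⁵ × sin 56° = 1.21×10⁻⁴ s⁻¹
Geostrophic balance rearranged: |∂P/∂n| = f ρ V_g
|∂P/∂n| = 1.21×10⁻⁴ × 0.894 × 31.0 = 3.35×10⁻³ Pa/m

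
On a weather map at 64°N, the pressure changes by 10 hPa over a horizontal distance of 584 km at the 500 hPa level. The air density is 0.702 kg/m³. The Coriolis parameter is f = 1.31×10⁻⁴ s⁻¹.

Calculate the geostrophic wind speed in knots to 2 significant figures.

Pressure gradient: |∂P/∂n| = 1000 Pa / 584000 m = 1.71×10⁻³ Pa/m
Geostrophic balance (pressure-gradient force = Coriolis force):
V_g = (1/(fρ)) |∂P/∂n| = 1.71×10⁻³ / (1.31×10⁻⁴ × 0.702) = 18.6 m/s
Converting: 18.6 m/s × 1.944 = 36 knots

36 knots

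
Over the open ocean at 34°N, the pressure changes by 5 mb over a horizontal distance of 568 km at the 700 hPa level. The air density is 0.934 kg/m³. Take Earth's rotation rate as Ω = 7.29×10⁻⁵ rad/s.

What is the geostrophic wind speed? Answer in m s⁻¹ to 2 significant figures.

Coriolis parameter at 34°N:
f = 2Ω sin φ = 2 × 7.29×10⁻⁵ × sin 34° = 8.15×10⁻⁵ s⁻¹
Pressure gradient: |∂P/∂n| = 500 Pa / 568000 m = 8.80×10⁻⁴ Pa/m
Geostrophic balance (pressure-gradient force = Coriolis force):
V_g = (1/(fρ)) |∂P/∂n| = 8.80×10⁻⁴ / (8.15×10⁻⁵ × 0.934) = 11.6 m/s

12 m s⁻¹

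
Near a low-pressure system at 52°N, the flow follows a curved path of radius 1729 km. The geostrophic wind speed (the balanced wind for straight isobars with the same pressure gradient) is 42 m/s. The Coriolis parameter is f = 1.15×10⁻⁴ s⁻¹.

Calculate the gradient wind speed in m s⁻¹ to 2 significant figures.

36 m s⁻¹

Around a low, centrifugal force acts outward with Coriolis, so pressure-gradient force balances both:
(1/ρ)|∂P/∂n| = fV + V²/R  →  V² + fR·V − fR·V_g = 0
With fR = 1.15×10⁻⁴ × 1729×10³ m = 199 m/s:
V = [−fR + √((fR)² + 4 fR V_g)]/2 = [−199 + √(199² + 4×199×42)]/2 = 35.6 m/s
Subgeostrophic (V < V_g = 42 m/s), as expected around a low.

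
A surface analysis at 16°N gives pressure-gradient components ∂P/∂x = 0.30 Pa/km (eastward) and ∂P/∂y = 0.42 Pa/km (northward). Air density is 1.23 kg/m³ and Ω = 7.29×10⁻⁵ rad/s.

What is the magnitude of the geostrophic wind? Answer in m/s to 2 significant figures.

10 m/s

Coriolis parameter at 16°N:
f = 2Ω sin φ = 2 × 7.29×10⁻⁵ × sin 16° = 4.02×10⁻⁵ s⁻¹
Component geostrophic relations (x east, y north):
u_g = −(1/(fρ)) ∂P/∂y,  v_g = (1/(fρ)) ∂P/∂x
u_g = −(0.42×10⁻³)/(4.02×10⁻⁵ × 1.23) = −8.50 m/s;  v_g = (0.30×10⁻³)/(4.02×10⁻⁵ × 1.23) = 6.07 m/s
|V_g| = √(u_g² + v_g²) = 10.4 m/s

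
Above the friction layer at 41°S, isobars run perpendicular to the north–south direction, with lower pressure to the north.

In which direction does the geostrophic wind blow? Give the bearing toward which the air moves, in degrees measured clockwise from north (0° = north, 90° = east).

270°

The pressure-gradient force points toward the north (bearing 000°).
Geostrophic balance: in the Southern Hemisphere the Coriolis force deflects motion to the left, so the geostrophic wind blows 90° to the left of the pressure-gradient force (low pressure on the right).
Rotating 000° by 90° counterclockwise gives 270° — the wind blows toward the west.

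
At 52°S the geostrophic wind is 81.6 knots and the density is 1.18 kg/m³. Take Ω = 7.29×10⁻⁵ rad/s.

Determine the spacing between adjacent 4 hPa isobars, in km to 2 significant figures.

Coriolis parameter at 52°S:
f = 2Ω sin φ = 2 × 7.29×10⁻⁵ × sin 52° = 1.15×10⁻⁴ s⁻¹
Wind speed in SI: 81.6 knots = 42.0 m/s
Geostrophic balance rearranged: |∂P/∂n| = f ρ V_g
|∂P/∂n| = 1.15×10⁻⁴ × 1.18 × 42.0 = 5.69×10⁻³ Pa/m
Isobar spacing: Δn = ΔP/|∂P/∂n| = 400 Pa / 5.69×10⁻³ Pa/m = 70285 m ≈ 70 km

70 km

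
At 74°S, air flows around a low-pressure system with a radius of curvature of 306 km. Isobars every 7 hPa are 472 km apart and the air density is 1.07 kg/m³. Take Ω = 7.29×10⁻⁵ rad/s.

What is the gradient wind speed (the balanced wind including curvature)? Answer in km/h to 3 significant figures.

29.8 km/h

Coriolis parameter at 74°S:
f = 2Ω sin φ = 2 × 7.29×10⁻⁵ × sin 74° = 1.40×10⁻⁴ s⁻¹
Pressure gradient: |∂P/∂n| = 700 Pa / 472000 m = 1.48×10⁻³ Pa/m
Geostrophic speed: V_g = |∂P/∂n|/(fρ) = 1.48×10⁻³/(1.40×10⁻⁴ × 1.07) = 9.89 m/s
Around a low, centrifugal force acts outward with Coriolis, so pressure-gradient force balances both:
(1/ρ)|∂P/∂n| = fV + V²/R  →  V² + fR·V − fR·V_g = 0
With fR = 1.40×10⁻⁴ × 306×10³ m = 42.9 m/s:
V = [−fR + √((fR)² + 4 fR V_g)]/2 = [−42.9 + √(42.9² + 4×42.9×9.89)]/2 = 8.29 m/s
Subgeostrophic (V < V_g = 9.89 m/s), as expected around a low.
Converting: 8.29 m/s × 3.6 = 29.8 km/h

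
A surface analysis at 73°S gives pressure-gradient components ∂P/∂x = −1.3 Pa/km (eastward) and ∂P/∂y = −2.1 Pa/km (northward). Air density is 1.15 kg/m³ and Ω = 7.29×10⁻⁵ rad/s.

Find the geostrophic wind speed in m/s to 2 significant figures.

15 m/s

Coriolis parameter at 73°S:
f = 2Ω sin φ = 2 × 7.29×10⁻⁵ × sin 73° = 1.39×10⁻⁴ s⁻¹
In the Southern Hemisphere f is negative: f = −1.39×10⁻⁴ s⁻¹.
Component geostrophic relations (x east, y north):
u_g = −(1/(fρ)) ∂P/∂y,  v_g = (1/(fρ)) ∂P/∂x
u_g = −(−2.1×10⁻³)/(−1.39×10⁻⁴ × 1.15) = −13.1 m/s;  v_g = (−1.3×10⁻³)/(−1.39×10⁻⁴ × 1.15) = 8.11 m/s
|V_g| = √(u_g² + v_g²) = 15.4 m/s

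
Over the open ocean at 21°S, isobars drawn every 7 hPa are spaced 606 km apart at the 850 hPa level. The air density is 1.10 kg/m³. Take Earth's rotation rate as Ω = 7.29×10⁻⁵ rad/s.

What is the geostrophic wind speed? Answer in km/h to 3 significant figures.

Coriolis parameter at 21°S:
f = 2Ω sin φ = 2 × 7.29×10⁻⁵ × sin 21° = 5.23×10⁻⁵ s⁻¹
Pressure gradient: |∂P/∂n| = 700 Pa / 606000 m = 1.16×10⁻³ Pa/m
Geostrophic balance (pressure-gradient force = Coriolis force):
V_g = (1/(fρ)) |∂P/∂n| = 1.16×10⁻³ / (5.23×10⁻⁵ × 1.10) = 20.1 m/s
Converting: 20.1 m/s × 3.6 = 72.4 km/h

72.4 km/h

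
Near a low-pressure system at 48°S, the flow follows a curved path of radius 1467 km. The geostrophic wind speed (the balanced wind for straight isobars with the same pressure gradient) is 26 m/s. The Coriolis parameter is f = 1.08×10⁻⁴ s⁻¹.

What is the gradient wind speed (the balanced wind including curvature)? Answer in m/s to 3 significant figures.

22.7 m/s

Around a low, centrifugal force acts outward with Coriolis, so pressure-gradient force balances both:
(1/ρ)|∂P/∂n| = fV + V²/R  →  V² + fR·V − fR·V_g = 0
With fR = 1.08×10⁻⁴ × 1467×10³ m = 158 m/s:
V = [−fR + √((fR)² + 4 fR V_g)]/2 = [−158 + √(158² + 4×158×26)]/2 = 22.7 m/s
Subgeostrophic (V < V_g = 26 m/s), as expected around a low.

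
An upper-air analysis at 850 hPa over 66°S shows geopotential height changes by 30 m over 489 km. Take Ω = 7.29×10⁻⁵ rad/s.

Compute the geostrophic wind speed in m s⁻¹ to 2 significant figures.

Coriolis parameter at 66°S:
f = 2Ω sin φ = 2 × 7.29×10⁻⁵ × sin 66° = 1.33×10⁻⁴ s⁻¹
Height gradient: |∂Z/∂n| = 30 m / 489000 m = 6.13×10⁻⁵
On a pressure surface, geostrophic balance gives V_g = (g/f)|∂Z/∂n|:
V_g = 9.81 × 6.13×10⁻⁵ / 1.33×10⁻⁴ = 4.52 m/s

4.5 m s⁻¹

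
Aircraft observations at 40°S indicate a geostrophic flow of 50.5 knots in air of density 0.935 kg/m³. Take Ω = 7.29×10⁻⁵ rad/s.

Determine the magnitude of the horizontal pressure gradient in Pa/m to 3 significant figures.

2.28×10⁻³ Pa/m

Coriolis parameter at 40°S:
f = 2Ω sin φ = 2 × 7.29×10⁻⁵ × sin 40° = 9.37×10⁻⁵ s⁻¹
Wind speed in SI: 50.5 knots = 26.0 m/s
Geostrophic balance rearranged: |∂P/∂n| = f ρ V_g
|∂P/∂n| = 9.37×10⁻⁵ × 0.935 × 26.0 = 2.28×10⁻³ Pa/m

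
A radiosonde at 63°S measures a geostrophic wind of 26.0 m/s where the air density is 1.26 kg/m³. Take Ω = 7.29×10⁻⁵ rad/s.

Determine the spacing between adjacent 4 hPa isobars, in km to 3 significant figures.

Coriolis parameter at 63°S:
f = 2Ω sin φ = 2 × 7.29×10⁻⁵ × sin 63° = 1.30×10⁻⁴ s⁻¹
Geostrophic balance rearranged: |∂P/∂n| = f ρ V_g
|∂P/∂n| = 1.30×10⁻⁴ × 1.26 × 26.0 = 4.26×10⁻³ Pa/m
Isobar spacing: Δn = ΔP/|∂P/∂n| = 400 Pa / 4.26×10⁻³ Pa/m = 93989 m ≈ 94.0 km

94.0 km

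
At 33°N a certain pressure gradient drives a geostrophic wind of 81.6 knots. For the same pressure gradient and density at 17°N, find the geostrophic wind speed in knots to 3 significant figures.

With the same pressure gradient and density, V_g ∝ 1/f ∝ 1/sin φ.
V₂ = V₁ · sin φ₁ / sin φ₂ = 81.6 × sin 33° / sin 17°
V₂ = 81.6 × 0.5446/0.2924 = 152 knots

152 knots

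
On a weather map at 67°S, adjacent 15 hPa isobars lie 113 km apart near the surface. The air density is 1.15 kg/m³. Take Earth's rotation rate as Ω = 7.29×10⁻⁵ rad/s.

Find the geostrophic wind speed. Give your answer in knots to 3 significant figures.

Coriolis parameter at 67°S:
f = 2Ω sin φ = 2 × 7.29×10⁻⁵ × sin 67° = 1.34×10⁻⁴ s⁻¹
Pressure gradient: |∂P/∂n| = 1500 Pa / 113000 m = 1.33×10⁻² Pa/m
Geostrophic balance (pressure-gradient force = Coriolis force):
V_g = (1/(fρ)) |∂P/∂n| = 1.33×10⁻² / (1.34×10⁻⁴ × 1.15) = 86.0 m/s
Converting: 86.0 m/s × 1.944 = 167 knots

167 knots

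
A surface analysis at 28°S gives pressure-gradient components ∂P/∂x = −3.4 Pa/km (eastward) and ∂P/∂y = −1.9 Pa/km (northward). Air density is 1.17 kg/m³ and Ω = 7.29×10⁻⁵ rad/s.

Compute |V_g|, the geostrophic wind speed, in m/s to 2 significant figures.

Coriolis parameter at 28°S:
f = 2Ω sin φ = 2 × 7.29×10⁻⁵ × sin 28° = 6.84×10⁻⁵ s⁻¹
In the Southern Hemisphere f is negative: f = −6.84×10⁻⁵ s⁻¹.
Component geostrophic relations (x east, y north):
u_g = −(1/(fρ)) ∂P/∂y,  v_g = (1/(fρ)) ∂P/∂x
u_g = −(−1.9×10⁻³)/(−6.84×10⁻⁵ × 1.17) = −23.7 m/s;  v_g = (−3.4×10⁻³)/(−6.84×10⁻⁵ × 1.17) = 42.5 m/s
|V_g| = √(u_g² + v_g²) = 48.6 m/s

49 m/s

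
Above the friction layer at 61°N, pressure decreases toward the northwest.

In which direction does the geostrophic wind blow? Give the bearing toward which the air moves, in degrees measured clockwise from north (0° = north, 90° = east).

The pressure-gradient force points toward the northwest (bearing 315°).
Geostrophic balance: in the Northern Hemisphere the Coriolis force deflects motion to the right, so the geostrophic wind blows 90° to the right of the pressure-gradient force (low pressure on the left).
Rotating 315° by 90° clockwise gives 045° — the wind blows toward the northeast.

045°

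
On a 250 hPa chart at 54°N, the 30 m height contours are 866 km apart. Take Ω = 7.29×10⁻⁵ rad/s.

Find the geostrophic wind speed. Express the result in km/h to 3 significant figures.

10.4 km/h

Coriolis parameter at 54°N:
f = 2Ω sin φ = 2 × 7.29×10⁻⁵ × sin 54° = 1.18×10⁻⁴ s⁻¹
Height gradient: |∂Z/∂n| = 30 m / 866000 m = 3.46×10⁻⁵
On a pressure surface, geostrophic balance gives V_g = (g/f)|∂Z/∂n|:
V_g = 9.81 × 3.46×10⁻⁵ / 1.18×10⁻⁴ = 2.88 m/s
Converting: 2.88 m/s × 3.6 = 10.4 km/h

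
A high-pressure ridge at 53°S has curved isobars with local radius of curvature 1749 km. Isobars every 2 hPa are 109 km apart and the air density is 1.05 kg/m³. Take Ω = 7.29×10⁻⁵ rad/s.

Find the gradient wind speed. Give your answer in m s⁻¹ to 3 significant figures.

Coriolis parameter at 53°S:
f = 2Ω sin φ = 2 × 7.29×10⁻⁵ × sin 53° = 1.16×10⁻⁴ s⁻¹
Pressure gradient: |∂P/∂n| = 200 Pa / 109000 m = 1.83×10⁻³ Pa/m
Geostrophic speed: V_g = |∂P/∂n|/(fρ) = 1.83×10⁻³/(1.16×10⁻⁴ × 1.05) = 15.0 m/s
Around a high, pressure-gradient force acts outward with centrifugal, so Coriolis balances both:
fV = (1/ρ)|∂P/∂n| + V²/R  →  V² − fR·V + fR·V_g = 0
With fR = 1.16×10⁻⁴ × 1749×10³ m = 204 m/s:
V = [fR − √((fR)² − 4 fR V_g)]/2 = [204 − √(204² − 4×204×15)]/2 = 16.3 m/s
Supergeostrophic (V > V_g = 15 m/s), as expected around a high.

16.3 m s⁻¹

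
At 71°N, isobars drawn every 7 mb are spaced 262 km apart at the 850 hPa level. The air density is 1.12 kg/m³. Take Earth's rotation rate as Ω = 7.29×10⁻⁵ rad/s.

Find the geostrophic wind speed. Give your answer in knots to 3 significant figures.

33.6 knots

Coriolis parameter at 71°N:
f = 2Ω sin φ = 2 × 7.29×10⁻⁵ × sin 71° = 1.38×10⁻⁴ s⁻¹
Pressure gradient: |∂P/∂n| = 700 Pa / 262000 m = 2.67×10⁻³ Pa/m
Geostrophic balance (pressure-gradient force = Coriolis force):
V_g = (1/(fρ)) |∂P/∂n| = 2.67×10⁻³ / (1.38×10⁻⁴ × 1.12) = 17.3 m/s
Converting: 17.3 m/s × 1.944 = 33.6 knots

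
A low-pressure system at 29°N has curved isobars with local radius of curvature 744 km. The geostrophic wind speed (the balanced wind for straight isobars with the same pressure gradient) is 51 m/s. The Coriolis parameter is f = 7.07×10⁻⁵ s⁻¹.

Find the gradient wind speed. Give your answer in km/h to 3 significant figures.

114 km/h

Around a low, centrifugal force acts outward with Coriolis, so pressure-gradient force balances both:
(1/ρ)|∂P/∂n| = fV + V²/R  →  V² + fR·V − fR·V_g = 0
With fR = 7.07×10⁻⁵ × 744×10³ m = 52.6 m/s:
V = [−fR + √((fR)² + 4 fR V_g)]/2 = [−52.6 + √(52.6² + 4×52.6×51)]/2 = 31.8 m/s
Subgeostrophic (V < V_g = 51 m/s), as expected around a low.
Converting: 31.8 m/s × 3.6 = 114 km/h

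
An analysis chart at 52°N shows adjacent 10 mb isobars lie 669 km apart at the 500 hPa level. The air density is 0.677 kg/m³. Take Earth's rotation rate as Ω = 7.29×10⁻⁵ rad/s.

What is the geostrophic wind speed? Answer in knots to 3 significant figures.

37.4 knots

Coriolis parameter at 52°N:
f = 2Ω sin φ = 2 × 7.29×10⁻⁵ × sin 52° = 1.15×10⁻⁴ s⁻¹
Pressure gradient: |∂P/∂n| = 1000 Pa / 669000 m = 1.49×10⁻³ Pa/m
Geostrophic balance (pressure-gradient force = Coriolis force):
V_g = (1/(fρ)) |∂P/∂n| = 1.49×10⁻³ / (1.15×10⁻⁴ × 0.677) = 19.2 m/s
Converting: 19.2 m/s × 1.944 = 37.4 knots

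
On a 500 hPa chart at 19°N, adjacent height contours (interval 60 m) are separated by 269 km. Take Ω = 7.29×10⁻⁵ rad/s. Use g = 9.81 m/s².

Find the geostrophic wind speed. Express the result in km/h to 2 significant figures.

170 km/h

Coriolis parameter at 19°N:
f = 2Ω sin φ = 2 × 7.29×10⁻⁵ × sin 19° = 4.75×10⁻⁵ s⁻¹
Height gradient: |∂Z/∂n| = 60 m / 269000 m = 2.23×10⁻⁴
On a pressure surface, geostrophic balance gives V_g = (g/f)|∂Z/∂n|:
V_g = 9.81 × 2.23×10⁻⁴ / 4.75×10⁻⁵ = 46.1 m/s
Converting: 46.1 m/s × 3.6 = 170 km/h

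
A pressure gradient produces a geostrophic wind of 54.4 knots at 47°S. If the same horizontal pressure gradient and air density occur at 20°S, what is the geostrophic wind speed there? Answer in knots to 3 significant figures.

116 knots

With the same pressure gradient and density, V_g ∝ 1/f ∝ 1/sin φ.
V₂ = V₁ · sin φ₁ / sin φ₂ = 54.4 × sin 47° / sin 20°
V₂ = 54.4 × 0.7314/0.3420 = 116 knots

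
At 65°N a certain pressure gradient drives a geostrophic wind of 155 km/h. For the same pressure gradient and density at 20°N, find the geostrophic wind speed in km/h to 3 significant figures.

With the same pressure gradient and density, V_g ∝ 1/f ∝ 1/sin φ.
V₂ = V₁ · sin φ₁ / sin φ₂ = 155 × sin 65° / sin 20°
V₂ = 155 × 0.9063/0.3420 = 411 km/h

411 km/h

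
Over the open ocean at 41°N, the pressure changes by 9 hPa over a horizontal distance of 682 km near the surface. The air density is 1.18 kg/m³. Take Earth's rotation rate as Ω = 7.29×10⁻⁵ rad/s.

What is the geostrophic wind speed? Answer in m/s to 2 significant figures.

Coriolis parameter at 41°N:
f = 2Ω sin φ = 2 × 7.29×10⁻⁵ × sin 41° = 9.57×10⁻⁵ s⁻¹
Pressure gradient: |∂P/∂n| = 900 Pa / 682000 m = 1.32×10⁻³ Pa/m
Geostrophic balance (pressure-gradient force = Coriolis force):
V_g = (1/(fρ)) |∂P/∂n| = 1.32×10⁻³ / (9.57×10⁻⁵ × 1.18) = 11.7 m/s

12 m/s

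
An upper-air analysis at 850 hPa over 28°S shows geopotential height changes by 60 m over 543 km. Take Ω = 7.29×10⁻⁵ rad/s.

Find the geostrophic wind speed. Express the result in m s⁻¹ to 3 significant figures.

15.8 m s⁻¹

Coriolis parameter at 28°S:
f = 2Ω sin φ = 2 × 7.29×10⁻⁵ × sin 28° = 6.84×10⁻⁵ s⁻¹
Height gradient: |∂Z/∂n| = 60 m / 543000 m = 1.10×10⁻⁴
On a pressure surface, geostrophic balance gives V_g = (g/f)|∂Z/∂n|:
V_g = 9.81 × 1.10×10⁻⁴ / 6.84×10⁻⁵ = 15.8 m/s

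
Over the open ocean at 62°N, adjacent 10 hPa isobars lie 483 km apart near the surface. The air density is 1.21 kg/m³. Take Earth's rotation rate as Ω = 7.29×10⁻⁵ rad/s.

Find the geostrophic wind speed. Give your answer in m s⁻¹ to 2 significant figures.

13 m s⁻¹

Coriolis parameter at 62°N:
f = 2Ω sin φ = 2 × 7.29×10⁻⁵ × sin 62° = 1.29×10⁻⁴ s⁻¹
Pressure gradient: |∂P/∂n| = 1000 Pa / 483000 m = 2.07×10⁻³ Pa/m
Geostrophic balance (pressure-gradient force = Coriolis force):
V_g = (1/(fρ)) |∂P/∂n| = 2.07×10⁻³ / (1.29×10⁻⁴ × 1.21) = 13.3 m/s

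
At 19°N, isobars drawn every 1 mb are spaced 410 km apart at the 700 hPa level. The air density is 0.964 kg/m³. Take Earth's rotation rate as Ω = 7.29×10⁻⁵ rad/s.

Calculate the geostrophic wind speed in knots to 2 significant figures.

10 knots

Coriolis parameter at 19°N:
f = 2Ω sin φ = 2 × 7.29×10⁻⁵ × sin 19° = 4.75×10⁻⁵ s⁻¹
Pressure gradient: |∂P/∂n| = 100 Pa / 410000 m = 2.44×10⁻⁴ Pa/m
Geostrophic balance (pressure-gradient force = Coriolis force):
V_g = (1/(fρ)) |∂P/∂n| = 2.44×10⁻⁴ / (4.75×10⁻⁵ × 0.964) = 5.33 m/s
Converting: 5.33 m/s × 1.944 = 10 knots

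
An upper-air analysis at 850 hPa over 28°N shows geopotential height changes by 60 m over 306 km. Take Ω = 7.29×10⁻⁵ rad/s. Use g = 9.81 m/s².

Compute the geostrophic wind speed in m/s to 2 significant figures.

28 m/s

Coriolis parameter at 28°N:
f = 2Ω sin φ = 2 × 7.29×10⁻⁵ × sin 28° = 6.84×10⁻⁵ s⁻¹
Height gradient: |∂Z/∂n| = 60 m / 306000 m = 1.96×10⁻⁴
On a pressure surface, geostrophic balance gives V_g = (g/f)|∂Z/∂n|:
V_g = 9.81 × 1.96×10⁻⁴ / 6.84×10⁻⁵ = 28.1 m/s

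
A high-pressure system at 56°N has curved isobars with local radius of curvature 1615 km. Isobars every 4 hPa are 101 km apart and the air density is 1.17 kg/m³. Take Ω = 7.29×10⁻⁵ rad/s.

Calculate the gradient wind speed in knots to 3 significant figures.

Coriolis parameter at 56°N:
f = 2Ω sin φ = 2 × 7.29×10⁻⁵ × sin 56° = 1.21×10⁻⁴ s⁻¹
Pressure gradient: |∂P/∂n| = 400 Pa / 101000 m = 3.96×10⁻³ Pa/m
Geostrophic speed: V_g = |∂P/∂n|/(fρ) = 3.96×10⁻³/(1.21×10⁻⁴ × 1.17) = 28.0 m/s
Around a high, pressure-gradient force acts outward with centrifugal, so Coriolis balances both:
fV = (1/ρ)|∂P/∂n| + V²/R  →  V² − fR·V + fR·V_g = 0
With fR = 1.21×10⁻⁴ × 1615×10³ m = 195 m/s:
V = [fR − √((fR)² − 4 fR V_g)]/2 = [195 − √(195² − 4×195×28)]/2 = 33.9 m/s
Supergeostrophic (V > V_g = 28 m/s), as expected around a high.
Converting: 33.9 m/s × 1.944 = 65.9 knots

65.9 knots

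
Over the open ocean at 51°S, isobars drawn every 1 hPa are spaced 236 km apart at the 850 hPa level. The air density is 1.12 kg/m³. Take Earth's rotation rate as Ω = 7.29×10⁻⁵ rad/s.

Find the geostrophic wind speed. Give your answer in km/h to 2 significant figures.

12 km/h

Coriolis parameter at 51°S:
f = 2Ω sin φ = 2 × 7.29×10⁻⁵ × sin 51° = 1.13×10⁻⁴ s⁻¹
Pressure gradient: |∂P/∂n| = 100 Pa / 236000 m = 4.24×10⁻⁴ Pa/m
Geostrophic balance (pressure-gradient force = Coriolis force):
V_g = (1/(fρ)) |∂P/∂n| = 4.24×10⁻⁴ / (1.13×10⁻⁴ × 1.12) = 3.34 m/s
Converting: 3.34 m/s × 3.6 = 12 km/h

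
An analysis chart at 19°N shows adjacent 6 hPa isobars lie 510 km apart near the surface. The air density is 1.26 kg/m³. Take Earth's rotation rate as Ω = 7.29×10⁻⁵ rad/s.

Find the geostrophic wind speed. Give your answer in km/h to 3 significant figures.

Coriolis parameter at 19°N:
f = 2Ω sin φ = 2 × 7.29×10⁻⁵ × sin 19° = 4.75×10⁻⁵ s⁻¹
Pressure gradient: |∂P/∂n| = 600 Pa / 510000 m = 1.18×10⁻³ Pa/m
Geostrophic balance (pressure-gradient force = Coriolis force):
V_g = (1/(fρ)) |∂P/∂n| = 1.18×10⁻³ / (4.75×10⁻⁵ × 1.26) = 19.7 m/s
Converting: 19.7 m/s × 3.6 = 70.8 km/h

70.8 km/h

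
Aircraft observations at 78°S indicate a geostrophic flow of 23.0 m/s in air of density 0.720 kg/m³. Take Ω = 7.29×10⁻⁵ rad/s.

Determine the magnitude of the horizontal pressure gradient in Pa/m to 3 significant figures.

Coriolis parameter at 78°S:
f = 2Ω sin φ = 2 × 7.29×10⁻⁵ × sin 78° = 1.43×10⁻⁴ s⁻¹
Geostrophic balance rearranged: |∂P/∂n| = f ρ V_g
|∂P/∂n| = 1.43×10⁻⁴ × 0.720 × 23.0 = 2.36×10⁻³ Pa/m

2.36×10⁻³ Pa/m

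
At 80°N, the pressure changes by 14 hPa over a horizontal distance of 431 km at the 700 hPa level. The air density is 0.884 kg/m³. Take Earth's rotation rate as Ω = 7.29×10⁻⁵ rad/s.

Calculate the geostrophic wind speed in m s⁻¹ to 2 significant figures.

26 m s⁻¹

Coriolis parameter at 80°N:
f = 2Ω sin φ = 2 × 7.29×10⁻⁵ × sin 80° = 1.44×10⁻⁴ s⁻¹
Pressure gradient: |∂P/∂n| = 1400 Pa / 431000 m = 3.25×10⁻³ Pa/m
Geostrophic balance (pressure-gradient force = Coriolis force):
V_g = (1/(fρ)) |∂P/∂n| = 3.25×10⁻³ / (1.44×10⁻⁴ × 0.884) = 25.6 m/s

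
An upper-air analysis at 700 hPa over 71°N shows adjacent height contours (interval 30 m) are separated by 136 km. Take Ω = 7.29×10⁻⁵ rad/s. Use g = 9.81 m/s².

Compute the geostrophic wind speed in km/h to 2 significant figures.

Coriolis parameter at 71°N:
f = 2Ω sin φ = 2 × 7.29×10⁻⁵ × sin 71° = 1.38×10⁻⁴ s⁻¹
Height gradient: |∂Z/∂n| = 30 m / 136000 m = 2.21×10⁻⁴
On a pressure surface, geostrophic balance gives V_g = (g/f)|∂Z/∂n|:
V_g = 9.81 × 2.21×10⁻⁴ / 1.38×10⁻⁴ = 15.7 m/s
Converting: 15.7 m/s × 3.6 = 57 km/h

57 km/h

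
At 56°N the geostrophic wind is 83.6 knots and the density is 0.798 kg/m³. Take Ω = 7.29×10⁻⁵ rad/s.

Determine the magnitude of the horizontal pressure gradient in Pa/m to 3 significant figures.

4.15×10⁻³ Pa/m

Coriolis parameter at 56°N:
f = 2Ω sin φ = 2 × 7.29×10⁻⁵ × sin 56° = 1.21×10⁻⁴ s⁻¹
Wind speed in SI: 83.6 knots = 43.0 m/s
Geostrophic balance rearranged: |∂P/∂n| = f ρ V_g
|∂P/∂n| = 1.21×10⁻⁴ × 0.798 × 43.0 = 4.15×10⁻³ Pa/m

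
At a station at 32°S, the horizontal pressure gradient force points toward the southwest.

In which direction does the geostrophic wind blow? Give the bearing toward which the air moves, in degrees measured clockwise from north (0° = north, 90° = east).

The pressure-gradient force points toward the southwest (bearing 225°).
Geostrophic balance: in the Southern Hemisphere the Coriolis force deflects motion to the left, so the geostrophic wind blows 90° to the left of the pressure-gradient force (low pressure on the right).
Rotating 225° by 90° counterclockwise gives 135° — the wind blows toward the southeast.

135°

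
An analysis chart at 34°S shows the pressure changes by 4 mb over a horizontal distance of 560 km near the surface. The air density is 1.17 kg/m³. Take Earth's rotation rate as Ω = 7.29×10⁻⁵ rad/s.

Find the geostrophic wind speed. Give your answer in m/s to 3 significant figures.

7.49 m/s

Coriolis parameter at 34°S:
f = 2Ω sin φ = 2 × 7.29×10⁻⁵ × sin 34° = 8.15×10⁻⁵ s⁻¹
Pressure gradient: |∂P/∂n| = 400 Pa / 560000 m = 7.14×10⁻⁴ Pa/m
Geostrophic balance (pressure-gradient force = Coriolis force):
V_g = (1/(fρ)) |∂P/∂n| = 7.14×10⁻⁴ / (8.15×10⁻⁵ × 1.17) = 7.49 m/s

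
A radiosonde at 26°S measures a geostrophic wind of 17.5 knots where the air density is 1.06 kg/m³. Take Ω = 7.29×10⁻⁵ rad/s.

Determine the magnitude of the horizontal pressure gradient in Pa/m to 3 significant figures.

Coriolis parameter at 26°S:
f = 2Ω sin φ = 2 × 7.29×10⁻⁵ × sin 26° = 6.39×10⁻⁵ s⁻¹
Wind speed in SI: 17.5 knots = 9.00 m/s
Geostrophic balance rearranged: |∂P/∂n| = f ρ V_g
|∂P/∂n| = 6.39×10⁻⁵ × 1.06 × 9.00 = 6.10×10⁻⁴ Pa/m

6.10×10⁻⁴ Pa/m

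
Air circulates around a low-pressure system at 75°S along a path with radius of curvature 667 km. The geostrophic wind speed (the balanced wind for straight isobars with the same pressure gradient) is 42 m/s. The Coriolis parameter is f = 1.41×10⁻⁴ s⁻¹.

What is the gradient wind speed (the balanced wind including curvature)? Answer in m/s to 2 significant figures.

Around a low, centrifugal force acts outward with Coriolis, so pressure-gradient force balances both:
(1/ρ)|∂P/∂n| = fV + V²/R  →  V² + fR·V − fR·V_g = 0
With fR = 1.41×10⁻⁴ × 667×10³ m = 94.0 m/s:
V = [−fR + √((fR)² + 4 fR V_g)]/2 = [−94.0 + √(94.0² + 4×94.0×42)]/2 = 31.5 m/s
Subgeostrophic (V < V_g = 42 m/s), as expected around a low.

31 m/s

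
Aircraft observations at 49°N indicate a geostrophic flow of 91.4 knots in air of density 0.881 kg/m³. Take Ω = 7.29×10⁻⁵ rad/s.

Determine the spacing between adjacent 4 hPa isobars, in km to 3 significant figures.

Coriolis parameter at 49°N:
f = 2Ω sin φ = 2 × 7.29×10⁻⁵ × sin 49° = 1.10×10⁻⁴ s⁻¹
Wind speed in SI: 91.4 knots = 47.0 m/s
Geostrophic balance rearranged: |∂P/∂n| = f ρ V_g
|∂P/∂n| = 1.10×10⁻⁴ × 0.881 × 47.0 = 4.56×10⁻³ Pa/m
Isobar spacing: Δn = ΔP/|∂P/∂n| = 400 Pa / 4.56×10⁻³ Pa/m = 87753 m ≈ 87.8 km

87.8 km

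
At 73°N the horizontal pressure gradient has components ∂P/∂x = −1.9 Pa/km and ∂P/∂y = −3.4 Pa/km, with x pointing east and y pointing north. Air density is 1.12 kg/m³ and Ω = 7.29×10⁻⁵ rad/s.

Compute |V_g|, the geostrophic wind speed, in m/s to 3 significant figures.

Coriolis parameter at 73°N:
f = 2Ω sin φ = 2 × 7.29×10⁻⁵ × sin 73° = 1.39×10⁻⁴ s⁻¹
Component geostrophic relations (x east, y north):
u_g = −(1/(fρ)) ∂P/∂y,  v_g = (1/(fρ)) ∂P/∂x
u_g = −(−3.4×10⁻³)/(1.39×10⁻⁴ × 1.12) = 21.8 m/s;  v_g = (−1.9×10⁻³)/(1.39×10⁻⁴ × 1.12) = −12.2 m/s
|V_g| = √(u_g² + v_g²) = 24.9 m/s

24.9 m/s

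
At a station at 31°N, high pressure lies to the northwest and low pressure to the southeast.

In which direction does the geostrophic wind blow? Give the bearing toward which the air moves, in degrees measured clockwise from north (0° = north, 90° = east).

225°

The pressure-gradient force points toward the southeast (bearing 135°).
Geostrophic balance: in the Northern Hemisphere the Coriolis force deflects motion to the right, so the geostrophic wind blows 90° to the right of the pressure-gradient force (low pressure on the left).
Rotating 135° by 90° clockwise gives 225° — the wind blows toward the southwest.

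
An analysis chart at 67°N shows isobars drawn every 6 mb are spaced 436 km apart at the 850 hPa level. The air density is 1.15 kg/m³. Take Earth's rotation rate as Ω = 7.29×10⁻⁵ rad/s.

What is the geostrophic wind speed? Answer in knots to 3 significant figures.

Coriolis parameter at 67°N:
f = 2Ω sin φ = 2 × 7.29×10⁻⁵ × sin 67° = 1.34×10⁻⁴ s⁻¹
Pressure gradient: |∂P/∂n| = 600 Pa / 436000 m = 1.38×10⁻³ Pa/m
Geostrophic balance (pressure-gradient force = Coriolis force):
V_g = (1/(fρ)) |∂P/∂n| = 1.38×10⁻³ / (1.34×10⁻⁴ × 1.15) = 8.92 m/s
Converting: 8.92 m/s × 1.944 = 17.3 knots

17.3 knots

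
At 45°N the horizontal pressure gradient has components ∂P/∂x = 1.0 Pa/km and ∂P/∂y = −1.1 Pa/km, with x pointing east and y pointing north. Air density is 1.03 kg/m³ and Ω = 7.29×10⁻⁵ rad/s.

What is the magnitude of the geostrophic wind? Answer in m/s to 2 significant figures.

14 m/s

Coriolis parameter at 45°N:
f = 2Ω sin φ = 2 × 7.29×10⁻⁵ × sin 45° = 1.03×10⁻⁴ s⁻¹
Component geostrophic relations (x east, y north):
u_g = −(1/(fρ)) ∂P/∂y,  v_g = (1/(fρ)) ∂P/∂x
u_g = −(−1.1×10⁻³)/(1.03×10⁻⁴ × 1.03) = 10.4 m/s;  v_g = (1.0×10⁻³)/(1.03×10⁻⁴ × 1.03) = 9.42 m/s
|V_g| = √(u_g² + v_g²) = 14.0 m/s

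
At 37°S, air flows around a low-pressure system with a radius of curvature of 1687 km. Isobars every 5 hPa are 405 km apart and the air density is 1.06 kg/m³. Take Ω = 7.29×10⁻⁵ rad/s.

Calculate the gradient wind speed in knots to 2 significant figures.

Coriolis parameter at 37°S:
f = 2Ω sin φ = 2 × 7.29×10⁻⁵ × sin 37° = 8.77×10⁻⁵ s⁻¹
Pressure gradient: |∂P/∂n| = 500 Pa / 405000 m = 1.23×10⁻³ Pa/m
Geostrophic speed: V_g = |∂P/∂n|/(fρ) = 1.23×10⁻³/(8.77×10⁻⁵ × 1.06) = 13.3 m/s
Around a low, centrifugal force acts outward with Coriolis, so pressure-gradient force balances both:
(1/ρ)|∂P/∂n| = fV + V²/R  →  V² + fR·V − fR·V_g = 0
With fR = 8.77×10⁻⁵ × 1687×10³ m = 148 m/s:
V = [−fR + √((fR)² + 4 fR V_g)]/2 = [−148 + √(148² + 4×148×13.3)]/2 = 12.3 m/s
Subgeostrophic (V < V_g = 13.3 m/s), as expected around a low.
Converting: 12.3 m/s × 1.944 = 24 knots

24 knots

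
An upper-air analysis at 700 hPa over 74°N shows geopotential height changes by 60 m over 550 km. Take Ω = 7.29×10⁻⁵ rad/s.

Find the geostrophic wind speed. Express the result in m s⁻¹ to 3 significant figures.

7.64 m s⁻¹

Coriolis parameter at 74°N:
f = 2Ω sin φ = 2 × 7.29×10⁻⁵ × sin 74° = 1.40×10⁻⁴ s⁻¹
Height gradient: |∂Z/∂n| = 60 m / 550000 m = 1.09×10⁻⁴
On a pressure surface, geostrophic balance gives V_g = (g/f)|∂Z/∂n|:
V_g = 9.81 × 1.09×10⁻⁴ / 1.40×10⁻⁴ = 7.64 m/s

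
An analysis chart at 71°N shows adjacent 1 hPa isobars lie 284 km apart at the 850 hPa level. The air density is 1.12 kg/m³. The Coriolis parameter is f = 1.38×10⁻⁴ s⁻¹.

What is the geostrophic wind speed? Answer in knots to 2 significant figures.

4.4 knots

Pressure gradient: |∂P/∂n| = 100 Pa / 284000 m = 3.52×10⁻⁴ Pa/m
Geostrophic balance (pressure-gradient force = Coriolis force):
V_g = (1/(fρ)) |∂P/∂n| = 3.52×10⁻⁴ / (1.38×10⁻⁴ × 1.12) = 2.28 m/s
Converting: 2.28 m/s × 1.944 = 4.4 knots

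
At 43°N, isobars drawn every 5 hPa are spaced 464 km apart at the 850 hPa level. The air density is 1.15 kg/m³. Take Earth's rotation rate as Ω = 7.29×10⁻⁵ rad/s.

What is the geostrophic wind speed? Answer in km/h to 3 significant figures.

Coriolis parameter at 43°N:
f = 2Ω sin φ = 2 × 7.29×10⁻⁵ × sin 43° = 9.94×10⁻⁵ s⁻¹
Pressure gradient: |∂P/∂n| = 500 Pa / 464000 m = 1.08×10⁻³ Pa/m
Geostrophic balance (pressure-gradient force = Coriolis force):
V_g = (1/(fρ)) |∂P/∂n| = 1.08×10⁻³ / (9.94×10⁻⁵ × 1.15) = 9.42 m/s
Converting: 9.42 m/s × 3.6 = 33.9 km/h

33.9 km/h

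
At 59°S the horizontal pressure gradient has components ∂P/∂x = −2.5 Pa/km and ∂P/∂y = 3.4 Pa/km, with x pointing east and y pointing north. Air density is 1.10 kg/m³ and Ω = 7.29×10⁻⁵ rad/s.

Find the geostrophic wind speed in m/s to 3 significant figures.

30.7 m/s

Coriolis parameter at 59°S:
f = 2Ω sin φ = 2 × 7.29×10⁻⁵ × sin 59° = 1.25×10⁻⁴ s⁻¹
In the Southern Hemisphere f is negative: f = −1.25×10⁻⁴ s⁻¹.
Component geostrophic relations (x east, y north):
u_g = −(1/(fρ)) ∂P/∂y,  v_g = (1/(fρ)) ∂P/∂x
u_g = −(3.4×10⁻³)/(−1.25×10⁻⁴ × 1.10) = 24.7 m/s;  v_g = (−2.5×10⁻³)/(−1.25×10⁻⁴ × 1.10) = 18.2 m/s
|V_g| = √(u_g² + v_g²) = 30.7 m/s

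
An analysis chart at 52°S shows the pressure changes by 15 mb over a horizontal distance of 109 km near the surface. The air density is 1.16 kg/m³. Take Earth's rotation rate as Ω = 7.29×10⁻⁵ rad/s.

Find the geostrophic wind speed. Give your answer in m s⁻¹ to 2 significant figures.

Coriolis parameter at 52°S:
f = 2Ω sin φ = 2 × 7.29×10⁻⁵ × sin 52° = 1.15×10⁻⁴ s⁻¹
Pressure gradient: |∂P/∂n| = 1500 Pa / 109000 m = 1.38×10⁻² Pa/m
Geostrophic balance (pressure-gradient force = Coriolis force):
V_g = (1/(fρ)) |∂P/∂n| = 1.38×10⁻² / (1.15×10⁻⁴ × 1.16) = 103 m/s

100 m s⁻¹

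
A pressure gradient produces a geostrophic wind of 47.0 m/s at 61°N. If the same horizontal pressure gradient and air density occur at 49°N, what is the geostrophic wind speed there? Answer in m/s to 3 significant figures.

With the same pressure gradient and density, V_g ∝ 1/f ∝ 1/sin φ.
V₂ = V₁ · sin φ₁ / sin φ₂ = 47.0 × sin 61° / sin 49°
V₂ = 47.0 × 0.8746/0.7547 = 54.5 m/s

54.5 m/s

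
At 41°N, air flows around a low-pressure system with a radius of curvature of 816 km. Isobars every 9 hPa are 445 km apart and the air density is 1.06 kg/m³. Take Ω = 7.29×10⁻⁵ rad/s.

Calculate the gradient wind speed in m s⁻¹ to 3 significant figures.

16.5 m s⁻¹

Coriolis parameter at 41°N:
f = 2Ω sin φ = 2 × 7.29×10⁻⁵ × sin 41° = 9.57×10⁻⁵ s⁻¹
Pressure gradient: |∂P/∂n| = 900 Pa / 445000 m = 2.02×10⁻³ Pa/m
Geostrophic speed: V_g = |∂P/∂n|/(fρ) = 2.02×10⁻³/(9.57×10⁻⁵ × 1.06) = 19.9 m/s
Around a low, centrifugal force acts outward with Coriolis, so pressure-gradient force balances both:
(1/ρ)|∂P/∂n| = fV + V²/R  →  V² + fR·V − fR·V_g = 0
With fR = 9.57×10⁻⁵ × 816×10³ m = 78.1 m/s:
V = [−fR + √((fR)² + 4 fR V_g)]/2 = [−78.1 + √(78.1² + 4×78.1×19.9)]/2 = 16.5 m/s
Subgeostrophic (V < V_g = 19.9 m/s), as expected around a low.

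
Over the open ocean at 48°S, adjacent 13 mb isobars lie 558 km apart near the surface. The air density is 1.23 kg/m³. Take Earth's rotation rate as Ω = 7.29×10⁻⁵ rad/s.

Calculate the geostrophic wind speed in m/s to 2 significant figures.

Coriolis parameter at 48°S:
f = 2Ω sin φ = 2 × 7.29×10⁻⁵ × sin 48° = 1.08×10⁻⁴ s⁻¹
Pressure gradient: |∂P/∂n| = 1300 Pa / 558000 m = 2.33×10⁻³ Pa/m
Geostrophic balance (pressure-gradient force = Coriolis force):
V_g = (1/(fρ)) |∂P/∂n| = 2.33×10⁻³ / (1.08×10⁻⁴ × 1.23) = 17.5 m/s

17 m/s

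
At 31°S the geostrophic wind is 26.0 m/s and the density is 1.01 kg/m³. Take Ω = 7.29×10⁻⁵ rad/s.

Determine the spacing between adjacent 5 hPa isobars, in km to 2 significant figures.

250 km

Coriolis parameter at 31°S:
f = 2Ω sin φ = 2 × 7.29×10⁻⁵ × sin 31° = 7.51×10⁻⁵ s⁻¹
Geostrophic balance rearranged: |∂P/∂n| = f ρ V_g
|∂P/∂n| = 7.51×10⁻⁵ × 1.01 × 26.0 = 1.97×10⁻³ Pa/m
Isobar spacing: Δn = ΔP/|∂P/∂n| = 500 Pa / 1.97×10⁻³ Pa/m = 253559 m ≈ 250 km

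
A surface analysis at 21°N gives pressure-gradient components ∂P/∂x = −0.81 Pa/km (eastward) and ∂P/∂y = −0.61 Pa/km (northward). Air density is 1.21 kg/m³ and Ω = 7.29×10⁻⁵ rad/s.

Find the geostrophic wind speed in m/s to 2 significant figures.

Coriolis parameter at 21°N:
f = 2Ω sin φ = 2 × 7.29×10⁻⁵ × sin 21° = 5.23×10⁻⁵ s⁻¹
Component geostrophic relations (x east, y north):
u_g = −(1/(fρ)) ∂P/∂y,  v_g = (1/(fρ)) ∂P/∂x
u_g = −(−0.61×10⁻³)/(5.23×10⁻⁵ × 1.21) = 9.65 m/s;  v_g = (−0.81×10⁻³)/(5.23×10⁻⁵ × 1.21) = −12.8 m/s
|V_g| = √(u_g² + v_g²) = 16.0 m/s

16 m/s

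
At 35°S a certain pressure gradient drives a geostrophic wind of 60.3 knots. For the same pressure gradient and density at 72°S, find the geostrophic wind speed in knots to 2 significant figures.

36 knots

With the same pressure gradient and density, V_g ∝ 1/f ∝ 1/sin φ.
V₂ = V₁ · sin φ₁ / sin φ₂ = 60.3 × sin 35° / sin 72°
V₂ = 60.3 × 0.5736/0.9511 = 36 knots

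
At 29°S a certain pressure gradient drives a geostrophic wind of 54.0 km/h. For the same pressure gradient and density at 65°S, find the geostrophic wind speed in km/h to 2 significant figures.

29 km/h

With the same pressure gradient and density, V_g ∝ 1/f ∝ 1/sin φ.
V₂ = V₁ · sin φ₁ / sin φ₂ = 54.0 × sin 29° / sin 65°
V₂ = 54.0 × 0.4848/0.9063 = 29 km/h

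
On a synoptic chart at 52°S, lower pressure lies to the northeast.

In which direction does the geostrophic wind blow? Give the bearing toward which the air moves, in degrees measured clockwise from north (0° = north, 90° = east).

The pressure-gradient force points toward the northeast (bearing 045°).
Geostrophic balance: in the Southern Hemisphere the Coriolis force deflects motion to the left, so the geostrophic wind blows 90° to the left of the pressure-gradient force (low pressure on the right).
Rotating 045° by 90° counterclockwise gives 315° — the wind blows toward the northwest.

315°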